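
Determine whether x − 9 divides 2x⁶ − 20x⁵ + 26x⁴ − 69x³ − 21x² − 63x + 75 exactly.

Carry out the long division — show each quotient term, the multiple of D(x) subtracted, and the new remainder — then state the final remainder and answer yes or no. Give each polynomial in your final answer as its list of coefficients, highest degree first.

R = [-6], so D(x) is not a factor of P(x). no

Step 1: lead(2x⁶ − 20x⁵ + 26x⁴ − 69x³ − 21x² − 63x + 75) ÷ lead(D) = 2x⁶ ÷ x = 2x⁵. Subtract (2x⁵)·D = 2x⁶ − 18x⁵. Remainder: −2x⁵ + 26x⁴ − 69x³ − 21x² − 63x + 75.
Step 2: lead(−2x⁵ + 26x⁴ − 69x³ − 21x² − 63x + 75) ÷ lead(D) = −2x⁵ ÷ x = −2x⁴. Subtract (−2x⁴)·D = −2x⁵ + 18x⁴. Remainder: 8x⁴ − 69x³ − 21x² − 63x + 75.
Step 3: lead(8x⁴ − 69x³ − 21x² − 63x + 75) ÷ lead(D) = 8x⁴ ÷ x = 8x³. Subtract (8x³)·D = 8x⁴ − 72x³. Remainder: 3x³ − 21x² − 63x + 75.
Step 4: lead(3x³ − 21x² − 63x + 75) ÷ lead(D) = 3x³ ÷ x = 3x². Subtract (3x²)·D = 3x³ − 27x². Remainder: 6x² − 63x + 75.
Step 5: lead(6x² − 63x + 75) ÷ lead(D) = 6x² ÷ x = 6x. Subtract (6x)·D = 6x² − 54x. Remainder: −9x + 75.
Step 6: lead(−9x + 75) ÷ lead(D) = −9x ÷ x = −9. Subtract (−9)·D = −9x + 81. Remainder: −6.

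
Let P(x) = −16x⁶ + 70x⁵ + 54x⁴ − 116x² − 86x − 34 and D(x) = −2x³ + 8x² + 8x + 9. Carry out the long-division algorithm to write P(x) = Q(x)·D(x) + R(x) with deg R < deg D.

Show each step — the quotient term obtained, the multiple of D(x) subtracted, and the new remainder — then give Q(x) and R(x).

Step 1: lead(−16x⁶ + 70x⁵ + 54x⁴ − 116x² − 86x − 34) ÷ lead(D) = −16x⁶ ÷ −2x³ = 8x³. Subtract (8x³)·D = −16x⁶ + 64x⁵ + 64x⁴ + 72x³. Remainder: 6x⁵ − 10x⁴ − 72x³ − 116x² − 86x − 34.
Step 2: lead(6x⁵ − 10x⁴ − 72x³ − 116x² − 86x − 34) ÷ lead(D) = 6x⁵ ÷ −2x³ = −3x². Subtract (−3x²)·D = 6x⁵ − 24x⁴ − 24x³ − 27x². Remainder: 14x⁴ − 48x³ − 89x² − 86x − 34.
Step 3: lead(14x⁴ − 48x³ − 89x² − 86x − 34) ÷ lead(D) = 14x⁴ ÷ −2x³ = −7x. Subtract (−7x)·D = 14x⁴ − 56x³ − 56x² − 63x. Remainder: 8x³ − 33x² − 23x − 34.
Step 4: lead(8x³ − 33x² − 23x − 34) ÷ lead(D) = 8x³ ÷ −2x³ = −4. Subtract (−4)·D = 8x³ − 32x² − 32x − 36. Remainder: −x² + 9x + 2.

Q(x) = 8x³ − 3x² − 7x − 4; R(x) = −x² + 9x + 2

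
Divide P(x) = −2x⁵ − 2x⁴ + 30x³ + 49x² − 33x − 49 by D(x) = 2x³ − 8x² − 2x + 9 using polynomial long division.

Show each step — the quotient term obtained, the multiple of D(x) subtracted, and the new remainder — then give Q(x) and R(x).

Q(x) = −x² − 5x − 6; R(x) = 5

Step 1: lead(−2x⁵ − 2x⁴ + 30x³ + 49x² − 33x − 49) ÷ lead(D) = −2x⁵ ÷ 2x³ = −x². Subtract (−x²)·D = −2x⁵ + 8x⁴ + 2x³ − 9x². Remainder: −10x⁴ + 28x³ + 58x² − 33x − 49.
Step 2: lead(−10x⁴ + 28x³ + 58x² − 33x − 49) ÷ lead(D) = −10x⁴ ÷ 2x³ = −5x. Subtract (−5x)·D = −10x⁴ + 40x³ + 10x² − 45x. Remainder: −12x³ + 48x² + 12x − 49.
Step 3: lead(−12x³ + 48x² + 12x − 49) ÷ lead(D) = −12x³ ÷ 2x³ = −6. Subtract (−6)·D = −12x³ + 48x² + 12x − 54. Remainder: 5.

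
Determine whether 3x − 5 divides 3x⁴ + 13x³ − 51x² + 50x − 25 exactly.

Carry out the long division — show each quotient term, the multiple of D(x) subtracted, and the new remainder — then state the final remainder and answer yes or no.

Step 1: lead(3x⁴ + 13x³ − 51x² + 50x − 25) ÷ lead(D) = 3x⁴ ÷ 3x = x³. Subtract (x³)·D = 3x⁴ − 5x³. Remainder: 18x³ − 51x² + 50x − 25.
Step 2: lead(18x³ − 51x² + 50x − 25) ÷ lead(D) = 18x³ ÷ 3x = 6x². Subtract (6x²)·D = 18x³ − 30x². Remainder: −21x² + 50x − 25.
Step 3: lead(−21x² + 50x − 25) ÷ lead(D) = −21x² ÷ 3x = −7x. Subtract (−7x)·D = −21x² + 35x. Remainder: 15x − 25.
Step 4: lead(15x − 25) ÷ lead(D) = 15x ÷ 3x = 5. Subtract (5)·D = 15x − 25. Remainder: 0.

R(x) = 0, so D(x) is a factor of P(x). yes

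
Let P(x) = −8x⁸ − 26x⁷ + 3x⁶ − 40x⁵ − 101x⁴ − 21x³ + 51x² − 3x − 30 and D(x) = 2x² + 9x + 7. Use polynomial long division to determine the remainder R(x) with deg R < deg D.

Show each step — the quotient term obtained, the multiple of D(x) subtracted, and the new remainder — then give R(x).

Step 1: lead(−8x⁸ − 26x⁷ + 3x⁶ − 40x⁵ − 101x⁴ − 21x³ + 51x² − 3x − 30) ÷ lead(D) = −8x⁸ ÷ 2x² = −4x⁶. Subtract (−4x⁶)·D = −8x⁸ − 36x⁷ − 28x⁶. Remainder: 10x⁷ + 31x⁶ − 40x⁵ − 101x⁴ − 21x³ + 51x² − 3x − 30.
Step 2: lead(10x⁷ + 31x⁶ − 40x⁵ − 101x⁴ − 21x³ + 51x² − 3x − 30) ÷ lead(D) = 10x⁷ ÷ 2x² = 5x⁵. Subtract (5x⁵)·D = 10x⁷ + 45x⁶ + 35x⁵. Remainder: −14x⁶ − 75x⁵ − 101x⁴ − 21x³ + 51x² − 3x − 30.
Step 3: lead(−14x⁶ − 75x⁵ − 101x⁴ − 21x³ + 51x² − 3x − 30) ÷ lead(D) = −14x⁶ ÷ 2x² = −7x⁴. Subtract (−7x⁴)·D = −14x⁶ − 63x⁵ − 49x⁴. Remainder: −12x⁵ − 52x⁴ − 21x³ + 51x² − 3x − 30.
Step 4: lead(−12x⁵ − 52x⁴ − 21x³ + 51x² − 3x − 30) ÷ lead(D) = −12x⁵ ÷ 2x² = −6x³. Subtract (−6x³)·D = −12x⁵ − 54x⁴ − 42x³. Remainder: 2x⁴ + 21x³ + 51x² − 3x − 30.
Step 5: lead(2x⁴ + 21x³ + 51x² − 3x − 30) ÷ lead(D) = 2x⁴ ÷ 2x² = x². Subtract (x²)·D = 2x⁴ + 9x³ + 7x². Remainder: 12x³ + 44x² − 3x − 30.
Step 6: lead(12x³ + 44x² − 3x − 30) ÷ lead(D) = 12x³ ÷ 2x² = 6x. Subtract (6x)·D = 12x³ + 54x² + 42x. Remainder: −10x² − 45x − 30.
Step 7: lead(−10x² − 45x − 30) ÷ lead(D) = −10x² ÷ 2x² = −5. Subtract (−5)·D = −10x² − 45x − 35. Remainder: 5.

R(x) = 5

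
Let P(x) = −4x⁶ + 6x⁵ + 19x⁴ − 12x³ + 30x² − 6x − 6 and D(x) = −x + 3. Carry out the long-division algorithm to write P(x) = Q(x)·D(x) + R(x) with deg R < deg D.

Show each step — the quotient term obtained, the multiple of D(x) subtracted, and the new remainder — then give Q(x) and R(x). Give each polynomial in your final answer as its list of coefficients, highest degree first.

Step 1: lead(−4x⁶ + 6x⁵ + 19x⁴ − 12x³ + 30x² − 6x − 6) ÷ lead(D) = −4x⁶ ÷ −x = 4x⁵. Subtract (4x⁵)·D = −4x⁶ + 12x⁵. Remainder: −6x⁵ + 19x⁴ − 12x³ + 30x² − 6x − 6.
Step 2: lead(−6x⁵ + 19x⁴ − 12x³ + 30x² − 6x − 6) ÷ lead(D) = −6x⁵ ÷ −x = 6x⁴. Subtract (6x⁴)·D = −6x⁵ + 18x⁴. Remainder: x⁴ − 12x³ + 30x² − 6x − 6.
Step 3: lead(x⁴ − 12x³ + 30x² − 6x − 6) ÷ lead(D) = x⁴ ÷ −x = −x³. Subtract (−x³)·D = x⁴ − 3x³. Remainder: −9x³ + 30x² − 6x − 6.
Step 4: lead(−9x³ + 30x² − 6x − 6) ÷ lead(D) = −9x³ ÷ −x = 9x². Subtract (9x²)·D = −9x³ + 27x². Remainder: 3x² − 6x − 6.
Step 5: lead(3x² − 6x − 6) ÷ lead(D) = 3x² ÷ −x = −3x. Subtract (−3x)·D = 3x² − 9x. Remainder: 3x − 6.
Step 6: lead(3x − 6) ÷ lead(D) = 3x ÷ −x = −3. Subtract (−3)·D = 3x − 9. Remainder: 3.

Q = [4, 6, -1, 9, -3, -3]; R = [3]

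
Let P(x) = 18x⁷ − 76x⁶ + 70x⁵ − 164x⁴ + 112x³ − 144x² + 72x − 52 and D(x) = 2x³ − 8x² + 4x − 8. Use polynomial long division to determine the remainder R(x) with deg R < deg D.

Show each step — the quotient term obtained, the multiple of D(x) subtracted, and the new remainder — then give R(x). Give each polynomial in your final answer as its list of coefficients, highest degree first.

R = [-4]

Step 1: lead(18x⁷ − 76x⁶ + 70x⁵ − 164x⁴ + 112x³ − 144x² + 72x − 52) ÷ lead(D) = 18x⁷ ÷ 2x³ = 9x⁴. Subtract (9x⁴)·D = 18x⁷ − 72x⁶ + 36x⁵ − 72x⁴. Remainder: −4x⁶ + 34x⁵ − 92x⁴ + 112x³ − 144x² + 72x − 52.
Step 2: lead(−4x⁶ + 34x⁵ − 92x⁴ + 112x³ − 144x² + 72x − 52) ÷ lead(D) = −4x⁶ ÷ 2x³ = −2x³. Subtract (−2x³)·D = −4x⁶ + 16x⁵ − 8x⁴ + 16x³. Remainder: 18x⁵ − 84x⁴ + 96x³ − 144x² + 72x − 52.
Step 3: lead(18x⁵ − 84x⁴ + 96x³ − 144x² + 72x − 52) ÷ lead(D) = 18x⁵ ÷ 2x³ = 9x². Subtract (9x²)·D = 18x⁵ − 72x⁴ + 36x³ − 72x². Remainder: −12x⁴ + 60x³ − 72x² + 72x − 52.
Step 4: lead(−12x⁴ + 60x³ − 72x² + 72x − 52) ÷ lead(D) = −12x⁴ ÷ 2x³ = −6x. Subtract (−6x)·D = −12x⁴ + 48x³ − 24x² + 48x. Remainder: 12x³ − 48x² + 24x − 52.
Step 5: lead(12x³ − 48x² + 24x − 52) ÷ lead(D) = 12x³ ÷ 2x³ = 6. Subtract (6)·D = 12x³ − 48x² + 24x − 48. Remainder: −4.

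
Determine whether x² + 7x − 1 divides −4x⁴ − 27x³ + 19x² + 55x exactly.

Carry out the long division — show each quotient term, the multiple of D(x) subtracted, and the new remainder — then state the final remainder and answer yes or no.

R(x) = 8, so D(x) is not a factor of P(x). no

Step 1: lead(−4x⁴ − 27x³ + 19x² + 55x) ÷ lead(D) = −4x⁴ ÷ x² = −4x². Subtract (−4x²)·D = −4x⁴ − 28x³ + 4x². Remainder: x³ + 15x² + 55x.
Step 2: lead(x³ + 15x² + 55x) ÷ lead(D) = x³ ÷ x² = x. Subtract (x)·D = x³ + 7x² − x. Remainder: 8x² + 56x.
Step 3: lead(8x² + 56x) ÷ lead(D) = 8x² ÷ x² = 8. Subtract (8)·D = 8x² + 56x − 8. Remainder: 8.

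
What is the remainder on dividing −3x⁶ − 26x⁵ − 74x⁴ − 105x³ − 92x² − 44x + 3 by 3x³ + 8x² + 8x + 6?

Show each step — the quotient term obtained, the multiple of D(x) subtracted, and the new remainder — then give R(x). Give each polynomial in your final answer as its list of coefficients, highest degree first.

Step 1: lead(−3x⁶ − 26x⁵ − 74x⁴ − 105x³ − 92x² − 44x + 3) ÷ lead(D) = −3x⁶ ÷ 3x³ = −x³. Subtract (−x³)·D = −3x⁶ − 8x⁵ − 8x⁴ − 6x³. Remainder: −18x⁵ − 66x⁴ − 99x³ − 92x² − 44x + 3.
Step 2: lead(−18x⁵ − 66x⁴ − 99x³ − 92x² − 44x + 3) ÷ lead(D) = −18x⁵ ÷ 3x³ = −6x². Subtract (−6x²)·D = −18x⁵ − 48x⁴ − 48x³ − 36x². Remainder: −18x⁴ − 51x³ − 56x² − 44x + 3.
Step 3: lead(−18x⁴ − 51x³ − 56x² − 44x + 3) ÷ lead(D) = −18x⁴ ÷ 3x³ = −6x. Subtract (−6x)·D = −18x⁴ − 48x³ − 48x² − 36x. Remainder: −3x³ − 8x² − 8x + 3.
Step 4: lead(−3x³ − 8x² − 8x + 3) ÷ lead(D) = −3x³ ÷ 3x³ = −1. Subtract (−1)·D = −3x³ − 8x² − 8x − 6. Remainder: 9.

R = [9]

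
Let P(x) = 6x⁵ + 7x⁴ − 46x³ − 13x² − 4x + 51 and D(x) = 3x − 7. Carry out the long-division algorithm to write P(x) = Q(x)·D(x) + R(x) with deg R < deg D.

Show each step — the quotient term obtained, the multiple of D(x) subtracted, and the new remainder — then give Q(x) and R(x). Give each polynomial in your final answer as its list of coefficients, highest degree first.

Step 1: lead(6x⁵ + 7x⁴ − 46x³ − 13x² − 4x + 51) ÷ lead(D) = 6x⁵ ÷ 3x = 2x⁴. Subtract (2x⁴)·D = 6x⁵ − 14x⁴. Remainder: 21x⁴ − 46x³ − 13x² − 4x + 51.
Step 2: lead(21x⁴ − 46x³ − 13x² − 4x + 51) ÷ lead(D) = 21x⁴ ÷ 3x = 7x³. Subtract (7x³)·D = 21x⁴ − 49x³. Remainder: 3x³ − 13x² − 4x + 51.
Step 3: lead(3x³ − 13x² − 4x + 51) ÷ lead(D) = 3x³ ÷ 3x = x². Subtract (x²)·D = 3x³ − 7x². Remainder: −6x² − 4x + 51.
Step 4: lead(−6x² − 4x + 51) ÷ lead(D) = −6x² ÷ 3x = −2x. Subtract (−2x)·D = −6x² + 14x. Remainder: −18x + 51.
Step 5: lead(−18x + 51) ÷ lead(D) = −18x ÷ 3x = −6. Subtract (−6)·D = −18x + 42. Remainder: 9.

Q = [2, 7, 1, -2, -6]; R = [9]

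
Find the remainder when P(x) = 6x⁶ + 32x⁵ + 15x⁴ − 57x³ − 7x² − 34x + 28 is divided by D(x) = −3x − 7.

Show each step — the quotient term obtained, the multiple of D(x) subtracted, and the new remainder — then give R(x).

R(x) = −7

Step 1: lead(6x⁶ + 32x⁵ + 15x⁴ − 57x³ − 7x² − 34x + 28) ÷ lead(D) = 6x⁶ ÷ −3x = −2x⁵. Subtract (−2x⁵)·D = 6x⁶ + 14x⁵. Remainder: 18x⁵ + 15x⁴ − 57x³ − 7x² − 34x + 28.
Step 2: lead(18x⁵ + 15x⁴ − 57x³ − 7x² − 34x + 28) ÷ lead(D) = 18x⁵ ÷ −3x = −6x⁴. Subtract (−6x⁴)·D = 18x⁵ + 42x⁴. Remainder: −27x⁴ − 57x³ − 7x² − 34x + 28.
Step 3: lead(−27x⁴ − 57x³ − 7x² − 34x + 28) ÷ lead(D) = −27x⁴ ÷ −3x = 9x³. Subtract (9x³)·D = −27x⁴ − 63x³. Remainder: 6x³ − 7x² − 34x + 28.
Step 4: lead(6x³ − 7x² − 34x + 28) ÷ lead(D) = 6x³ ÷ −3x = −2x². Subtract (−2x²)·D = 6x³ + 14x². Remainder: −21x² − 34x + 28.
Step 5: lead(−21x² − 34x + 28) ÷ lead(D) = −21x² ÷ −3x = 7x. Subtract (7x)·D = −21x² − 49x. Remainder: 15x + 28.
Step 6: lead(15x + 28) ÷ lead(D) = 15x ÷ −3x = −5. Subtract (−5)·D = 15x + 35. Remainder: −7.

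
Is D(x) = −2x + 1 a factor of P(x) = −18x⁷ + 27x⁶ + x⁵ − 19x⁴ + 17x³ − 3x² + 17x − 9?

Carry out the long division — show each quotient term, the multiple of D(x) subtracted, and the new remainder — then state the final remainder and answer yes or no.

R(x) = 0, so D(x) is a factor of P(x). yes

Step 1: lead(−18x⁷ + 27x⁶ + x⁵ − 19x⁴ + 17x³ − 3x² + 17x − 9) ÷ lead(D) = −18x⁷ ÷ −2x = 9x⁶. Subtract (9x⁶)·D = −18x⁷ + 9x⁶. Remainder: 18x⁶ + x⁵ − 19x⁴ + 17x³ − 3x² + 17x − 9.
Step 2: lead(18x⁶ + x⁵ − 19x⁴ + 17x³ − 3x² + 17x − 9) ÷ lead(D) = 18x⁶ ÷ −2x = −9x⁵. Subtract (−9x⁵)·D = 18x⁶ − 9x⁵. Remainder: 10x⁵ − 19x⁴ + 17x³ − 3x² + 17x − 9.
Step 3: lead(10x⁵ − 19x⁴ + 17x³ − 3x² + 17x − 9) ÷ lead(D) = 10x⁵ ÷ −2x = −5x⁴. Subtract (−5x⁴)·D = 10x⁵ − 5x⁴. Remainder: −14x⁴ + 17x³ − 3x² + 17x − 9.
Step 4: lead(−14x⁴ + 17x³ − 3x² + 17x − 9) ÷ lead(D) = −14x⁴ ÷ −2x = 7x³. Subtract (7x³)·D = −14x⁴ + 7x³. Remainder: 10x³ − 3x² + 17x − 9.
Step 5: lead(10x³ − 3x² + 17x − 9) ÷ lead(D) = 10x³ ÷ −2x = −5x². Subtract (−5x²)·D = 10x³ − 5x². Remainder: 2x² + 17x − 9.
Step 6: lead(2x² + 17x − 9) ÷ lead(D) = 2x² ÷ −2x = −x. Subtract (−x)·D = 2x² − x. Remainder: 18x − 9.
Step 7: lead(18x − 9) ÷ lead(D) = 18x ÷ −2x = −9. Subtract (−9)·D = 18x − 9. Remainder: 0.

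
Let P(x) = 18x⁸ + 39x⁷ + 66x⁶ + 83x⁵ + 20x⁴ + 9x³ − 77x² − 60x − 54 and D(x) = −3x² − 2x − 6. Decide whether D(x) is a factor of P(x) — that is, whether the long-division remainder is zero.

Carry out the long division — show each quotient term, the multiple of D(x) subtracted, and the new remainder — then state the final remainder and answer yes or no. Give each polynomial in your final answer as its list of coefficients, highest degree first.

Step 1: lead(18x⁸ + 39x⁷ + 66x⁶ + 83x⁵ + 20x⁴ + 9x³ − 77x² − 60x − 54) ÷ lead(D) = 18x⁸ ÷ −3x² = −6x⁶. Subtract (−6x⁶)·D = 18x⁸ + 12x⁷ + 36x⁶. Remainder: 27x⁷ + 30x⁶ + 83x⁵ + 20x⁴ + 9x³ − 77x² − 60x − 54.
Step 2: lead(27x⁷ + 30x⁶ + 83x⁵ + 20x⁴ + 9x³ − 77x² − 60x − 54) ÷ lead(D) = 27x⁷ ÷ −3x² = −9x⁵. Subtract (−9x⁵)·D = 27x⁷ + 18x⁶ + 54x⁵. Remainder: 12x⁶ + 29x⁵ + 20x⁴ + 9x³ − 77x² − 60x − 54.
Step 3: lead(12x⁶ + 29x⁵ + 20x⁴ + 9x³ − 77x² − 60x − 54) ÷ lead(D) = 12x⁶ ÷ −3x² = −4x⁴. Subtract (−4x⁴)·D = 12x⁶ + 8x⁵ + 24x⁴. Remainder: 21x⁵ − 4x⁴ + 9x³ − 77x² − 60x − 54.
Step 4: lead(21x⁵ − 4x⁴ + 9x³ − 77x² − 60x − 54) ÷ lead(D) = 21x⁵ ÷ −3x² = −7x³. Subtract (−7x³)·D = 21x⁵ + 14x⁴ + 42x³. Remainder: −18x⁴ − 33x³ − 77x² − 60x − 54.
Step 5: lead(−18x⁴ − 33x³ − 77x² − 60x − 54) ÷ lead(D) = −18x⁴ ÷ −3x² = 6x². Subtract (6x²)·D = −18x⁴ − 12x³ − 36x². Remainder: −21x³ − 41x² − 60x − 54.
Step 6: lead(−21x³ − 41x² − 60x − 54) ÷ lead(D) = −21x³ ÷ −3x² = 7x. Subtract (7x)·D = −21x³ − 14x² − 42x. Remainder: −27x² − 18x − 54.
Step 7: lead(−27x² − 18x − 54) ÷ lead(D) = −27x² ÷ −3x² = 9. Subtract (9)·D = −27x² − 18x − 54. Remainder: 0.

R = [0], so D(x) is a factor of P(x). yes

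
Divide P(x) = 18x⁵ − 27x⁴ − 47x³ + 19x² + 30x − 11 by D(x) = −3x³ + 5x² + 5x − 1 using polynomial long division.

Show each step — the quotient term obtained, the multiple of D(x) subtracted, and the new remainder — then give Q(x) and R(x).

Step 1: lead(18x⁵ − 27x⁴ − 47x³ + 19x² + 30x − 11) ÷ lead(D) = 18x⁵ ÷ −3x³ = −6x². Subtract (−6x²)·D = 18x⁵ − 30x⁴ − 30x³ + 6x². Remainder: 3x⁴ − 17x³ + 13x² + 30x − 11.
Step 2: lead(3x⁴ − 17x³ + 13x² + 30x − 11) ÷ lead(D) = 3x⁴ ÷ −3x³ = −x. Subtract (−x)·D = 3x⁴ − 5x³ − 5x² + x. Remainder: −12x³ + 18x² + 29x − 11.
Step 3: lead(−12x³ + 18x² + 29x − 11) ÷ lead(D) = −12x³ ÷ −3x³ = 4. Subtract (4)·D = −12x³ + 20x² + 20x − 4. Remainder: −2x² + 9x − 7.

Q(x) = −6x² − x + 4; R(x) = −2x² + 9x − 7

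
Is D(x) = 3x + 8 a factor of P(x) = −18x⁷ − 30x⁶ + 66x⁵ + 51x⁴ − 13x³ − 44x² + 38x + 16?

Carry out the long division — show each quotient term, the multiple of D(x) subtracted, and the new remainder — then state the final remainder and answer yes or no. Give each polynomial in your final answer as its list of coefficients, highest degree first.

Step 1: lead(−18x⁷ − 30x⁶ + 66x⁵ + 51x⁴ − 13x³ − 44x² + 38x + 16) ÷ lead(D) = −18x⁷ ÷ 3x = −6x⁶. Subtract (−6x⁶)·D = −18x⁷ − 48x⁶. Remainder: 18x⁶ + 66x⁵ + 51x⁴ − 13x³ − 44x² + 38x + 16.
Step 2: lead(18x⁶ + 66x⁵ + 51x⁴ − 13x³ − 44x² + 38x + 16) ÷ lead(D) = 18x⁶ ÷ 3x = 6x⁵. Subtract (6x⁵)·D = 18x⁶ + 48x⁵. Remainder: 18x⁵ + 51x⁴ − 13x³ − 44x² + 38x + 16.
Step 3: lead(18x⁵ + 51x⁴ − 13x³ − 44x² + 38x + 16) ÷ lead(D) = 18x⁵ ÷ 3x = 6x⁴. Subtract (6x⁴)·D = 18x⁵ + 48x⁴. Remainder: 3x⁴ − 13x³ − 44x² + 38x + 16.
Step 4: lead(3x⁴ − 13x³ − 44x² + 38x + 16) ÷ lead(D) = 3x⁴ ÷ 3x = x³. Subtract (x³)·D = 3x⁴ + 8x³. Remainder: −21x³ − 44x² + 38x + 16.
Step 5: lead(−21x³ − 44x² + 38x + 16) ÷ lead(D) = −21x³ ÷ 3x = −7x². Subtract (−7x²)·D = −21x³ − 56x². Remainder: 12x² + 38x + 16.
Step 6: lead(12x² + 38x + 16) ÷ lead(D) = 12x² ÷ 3x = 4x. Subtract (4x)·D = 12x² + 32x. Remainder: 6x + 16.
Step 7: lead(6x + 16) ÷ lead(D) = 6x ÷ 3x = 2. Subtract (2)·D = 6x + 16. Remainder: 0.

R = [0], so D(x) is a factor of P(x). yes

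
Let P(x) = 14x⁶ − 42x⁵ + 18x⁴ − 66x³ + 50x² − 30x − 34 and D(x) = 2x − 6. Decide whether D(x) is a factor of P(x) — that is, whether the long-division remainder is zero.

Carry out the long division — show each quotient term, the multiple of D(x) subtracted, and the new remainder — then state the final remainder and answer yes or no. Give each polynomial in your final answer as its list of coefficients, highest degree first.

R = [2], so D(x) is not a factor of P(x). no

Step 1: lead(14x⁶ − 42x⁵ + 18x⁴ − 66x³ + 50x² − 30x − 34) ÷ lead(D) = 14x⁶ ÷ 2x = 7x⁵. Subtract (7x⁵)·D = 14x⁶ − 42x⁵. Remainder: 18x⁴ − 66x³ + 50x² − 30x − 34.
Step 2: lead(18x⁴ − 66x³ + 50x² − 30x − 34) ÷ lead(D) = 18x⁴ ÷ 2x = 9x³. Subtract (9x³)·D = 18x⁴ − 54x³. Remainder: −12x³ + 50x² − 30x − 34.
Step 3: lead(−12x³ + 50x² − 30x − 34) ÷ lead(D) = −12x³ ÷ 2x = −6x². Subtract (−6x²)·D = −12x³ + 36x². Remainder: 14x² − 30x − 34.
Step 4: lead(14x² − 30x − 34) ÷ lead(D) = 14x² ÷ 2x = 7x. Subtract (7x)·D = 14x² − 42x. Remainder: 12x − 34.
Step 5: lead(12x − 34) ÷ lead(D) = 12x ÷ 2x = 6. Subtract (6)·D = 12x − 36. Remainder: 2.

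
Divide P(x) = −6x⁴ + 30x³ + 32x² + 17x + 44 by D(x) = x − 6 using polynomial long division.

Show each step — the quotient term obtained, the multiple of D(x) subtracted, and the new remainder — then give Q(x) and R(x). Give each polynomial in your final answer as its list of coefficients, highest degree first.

Q = [-6, -6, -4, -7]; R = [2]

Step 1: lead(−6x⁴ + 30x³ + 32x² + 17x + 44) ÷ lead(D) = −6x⁴ ÷ x = −6x³. Subtract (−6x³)·D = −6x⁴ + 36x³. Remainder: −6x³ + 32x² + 17x + 44.
Step 2: lead(−6x³ + 32x² + 17x + 44) ÷ lead(D) = −6x³ ÷ x = −6x². Subtract (−6x²)·D = −6x³ + 36x². Remainder: −4x² + 17x + 44.
Step 3: lead(−4x² + 17x + 44) ÷ lead(D) = −4x² ÷ x = −4x. Subtract (−4x)·D = −4x² + 24x. Remainder: −7x + 44.
Step 4: lead(−7x + 44) ÷ lead(D) = −7x ÷ x = −7. Subtract (−7)·D = −7x + 42. Remainder: 2.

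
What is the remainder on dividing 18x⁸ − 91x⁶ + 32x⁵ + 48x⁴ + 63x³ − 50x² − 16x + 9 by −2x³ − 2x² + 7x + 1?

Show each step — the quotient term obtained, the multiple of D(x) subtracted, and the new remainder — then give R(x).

R(x) = −8x + 9

Step 1: lead(18x⁸ − 91x⁶ + 32x⁵ + 48x⁴ + 63x³ − 50x² − 16x + 9) ÷ lead(D) = 18x⁸ ÷ −2x³ = −9x⁵. Subtract (−9x⁵)·D = 18x⁸ + 18x⁷ − 63x⁶ − 9x⁵. Remainder: −18x⁷ − 28x⁶ + 41x⁵ + 48x⁴ + 63x³ − 50x² − 16x + 9.
Step 2: lead(−18x⁷ − 28x⁶ + 41x⁵ + 48x⁴ + 63x³ − 50x² − 16x + 9) ÷ lead(D) = −18x⁷ ÷ −2x³ = 9x⁴. Subtract (9x⁴)·D = −18x⁷ − 18x⁶ + 63x⁵ + 9x⁴. Remainder: −10x⁶ − 22x⁵ + 39x⁴ + 63x³ − 50x² − 16x + 9.
Step 3: lead(−10x⁶ − 22x⁵ + 39x⁴ + 63x³ − 50x² − 16x + 9) ÷ lead(D) = −10x⁶ ÷ −2x³ = 5x³. Subtract (5x³)·D = −10x⁶ − 10x⁵ + 35x⁴ + 5x³. Remainder: −12x⁵ + 4x⁴ + 58x³ − 50x² − 16x + 9.
Step 4: lead(−12x⁵ + 4x⁴ + 58x³ − 50x² − 16x + 9) ÷ lead(D) = −12x⁵ ÷ −2x³ = 6x². Subtract (6x²)·D = −12x⁵ − 12x⁴ + 42x³ + 6x². Remainder: 16x⁴ + 16x³ − 56x² − 16x + 9.
Step 5: lead(16x⁴ + 16x³ − 56x² − 16x + 9) ÷ lead(D) = 16x⁴ ÷ −2x³ = −8x. Subtract (−8x)·D = 16x⁴ + 16x³ − 56x² − 8x. Remainder: −8x + 9.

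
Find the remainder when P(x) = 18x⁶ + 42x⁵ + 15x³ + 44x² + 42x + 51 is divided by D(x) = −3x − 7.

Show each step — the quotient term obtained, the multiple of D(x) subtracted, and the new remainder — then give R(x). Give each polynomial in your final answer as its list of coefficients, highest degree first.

Step 1: lead(18x⁶ + 42x⁵ + 15x³ + 44x² + 42x + 51) ÷ lead(D) = 18x⁶ ÷ −3x = −6x⁵. Subtract (−6x⁵)·D = 18x⁶ + 42x⁵. Remainder: 15x³ + 44x² + 42x + 51.
Step 2: lead(15x³ + 44x² + 42x + 51) ÷ lead(D) = 15x³ ÷ −3x = −5x². Subtract (−5x²)·D = 15x³ + 35x². Remainder: 9x² + 42x + 51.
Step 3: lead(9x² + 42x + 51) ÷ lead(D) = 9x² ÷ −3x = −3x. Subtract (−3x)·D = 9x² + 21x. Remainder: 21x + 51.
Step 4: lead(21x + 51) ÷ lead(D) = 21x ÷ −3x = −7. Subtract (−7)·D = 21x + 49. Remainder: 2.

R = [2]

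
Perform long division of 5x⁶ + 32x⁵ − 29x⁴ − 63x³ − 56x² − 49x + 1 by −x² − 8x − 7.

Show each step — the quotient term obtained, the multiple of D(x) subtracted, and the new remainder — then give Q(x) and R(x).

Q(x) = −5x⁴ + 8x³ + 7x; R(x) = 1

Step 1: lead(5x⁶ + 32x⁵ − 29x⁴ − 63x³ − 56x² − 49x + 1) ÷ lead(D) = 5x⁶ ÷ −x² = −5x⁴. Subtract (−5x⁴)·D = 5x⁶ + 40x⁵ + 35x⁴. Remainder: −8x⁵ − 64x⁴ − 63x³ − 56x² − 49x + 1.
Step 2: lead(−8x⁵ − 64x⁴ − 63x³ − 56x² − 49x + 1) ÷ lead(D) = −8x⁵ ÷ −x² = 8x³. Subtract (8x³)·D = −8x⁵ − 64x⁴ − 56x³. Remainder: −7x³ − 56x² − 49x + 1.
Step 3: lead(−7x³ − 56x² − 49x + 1) ÷ lead(D) = −7x³ ÷ −x² = 7x. Subtract (7x)·D = −7x³ − 56x² − 49x. Remainder: 1.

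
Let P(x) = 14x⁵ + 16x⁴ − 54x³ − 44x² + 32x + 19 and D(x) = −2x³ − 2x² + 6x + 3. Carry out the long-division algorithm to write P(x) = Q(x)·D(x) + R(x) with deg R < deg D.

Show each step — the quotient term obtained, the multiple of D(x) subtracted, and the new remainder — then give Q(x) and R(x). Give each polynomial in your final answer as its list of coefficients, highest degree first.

Step 1: lead(14x⁵ + 16x⁴ − 54x³ − 44x² + 32x + 19) ÷ lead(D) = 14x⁵ ÷ −2x³ = −7x². Subtract (−7x²)·D = 14x⁵ + 14x⁴ − 42x³ − 21x². Remainder: 2x⁴ − 12x³ − 23x² + 32x + 19.
Step 2: lead(2x⁴ − 12x³ − 23x² + 32x + 19) ÷ lead(D) = 2x⁴ ÷ −2x³ = −x. Subtract (−x)·D = 2x⁴ + 2x³ − 6x² − 3x. Remainder: −14x³ − 17x² + 35x + 19.
Step 3: lead(−14x³ − 17x² + 35x + 19) ÷ lead(D) = −14x³ ÷ −2x³ = 7. Subtract (7)·D = −14x³ − 14x² + 42x + 21. Remainder: −3x² − 7x − 2.

Q = [-7, -1, 7]; R = [-3, -7, -2]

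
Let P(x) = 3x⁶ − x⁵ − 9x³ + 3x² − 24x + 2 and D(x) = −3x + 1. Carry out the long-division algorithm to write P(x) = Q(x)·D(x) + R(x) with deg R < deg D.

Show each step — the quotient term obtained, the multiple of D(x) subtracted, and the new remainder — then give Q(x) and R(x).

Q(x) = −x⁵ + 3x² + 8; R(x) = −6

Step 1: lead(3x⁶ − x⁵ − 9x³ + 3x² − 24x + 2) ÷ lead(D) = 3x⁶ ÷ −3x = −x⁵. Subtract (−x⁵)·D = 3x⁶ − x⁵. Remainder: −9x³ + 3x² − 24x + 2.
Step 2: lead(−9x³ + 3x² − 24x + 2) ÷ lead(D) = −9x³ ÷ −3x = 3x². Subtract (3x²)·D = −9x³ + 3x². Remainder: −24x + 2.
Step 3: lead(−24x + 2) ÷ lead(D) = −24x ÷ −3x = 8. Subtract (8)·D = −24x + 8. Remainder: −6.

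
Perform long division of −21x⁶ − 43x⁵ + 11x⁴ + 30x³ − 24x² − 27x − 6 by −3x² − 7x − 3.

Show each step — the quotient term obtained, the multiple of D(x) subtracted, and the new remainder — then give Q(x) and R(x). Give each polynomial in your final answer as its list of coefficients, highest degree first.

Q = [7, -2, -6, 6, 0]; R = [-9, -6]

Step 1: lead(−21x⁶ − 43x⁵ + 11x⁴ + 30x³ − 24x² − 27x − 6) ÷ lead(D) = −21x⁶ ÷ −3x² = 7x⁴. Subtract (7x⁴)·D = −21x⁶ − 49x⁵ − 21x⁴. Remainder: 6x⁵ + 32x⁴ + 30x³ − 24x² − 27x − 6.
Step 2: lead(6x⁵ + 32x⁴ + 30x³ − 24x² − 27x − 6) ÷ lead(D) = 6x⁵ ÷ −3x² = −2x³. Subtract (−2x³)·D = 6x⁵ + 14x⁴ + 6x³. Remainder: 18x⁴ + 24x³ − 24x² − 27x − 6.
Step 3: lead(18x⁴ + 24x³ − 24x² − 27x − 6) ÷ lead(D) = 18x⁴ ÷ −3x² = −6x². Subtract (−6x²)·D = 18x⁴ + 42x³ + 18x². Remainder: −18x³ − 42x² − 27x − 6.
Step 4: lead(−18x³ − 42x² − 27x − 6) ÷ lead(D) = −18x³ ÷ −3x² = 6x. Subtract (6x)·D = −18x³ − 42x² − 18x. Remainder: −9x − 6.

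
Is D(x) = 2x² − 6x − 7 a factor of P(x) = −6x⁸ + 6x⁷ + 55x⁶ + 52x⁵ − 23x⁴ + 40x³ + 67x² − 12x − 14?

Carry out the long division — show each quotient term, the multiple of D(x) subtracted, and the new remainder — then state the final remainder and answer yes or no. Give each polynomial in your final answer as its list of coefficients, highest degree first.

R = [0], so D(x) is a factor of P(x). yes

Step 1: lead(−6x⁸ + 6x⁷ + 55x⁶ + 52x⁵ − 23x⁴ + 40x³ + 67x² − 12x − 14) ÷ lead(D) = −6x⁸ ÷ 2x² = −3x⁶. Subtract (−3x⁶)·D = −6x⁸ + 18x⁷ + 21x⁶. Remainder: −12x⁷ + 34x⁶ + 52x⁵ − 23x⁴ + 40x³ + 67x² − 12x − 14.
Step 2: lead(−12x⁷ + 34x⁶ + 52x⁵ − 23x⁴ + 40x³ + 67x² − 12x − 14) ÷ lead(D) = −12x⁷ ÷ 2x² = −6x⁵. Subtract (−6x⁵)·D = −12x⁷ + 36x⁶ + 42x⁵. Remainder: −2x⁶ + 10x⁵ − 23x⁴ + 40x³ + 67x² − 12x − 14.
Step 3: lead(−2x⁶ + 10x⁵ − 23x⁴ + 40x³ + 67x² − 12x − 14) ÷ lead(D) = −2x⁶ ÷ 2x² = −x⁴. Subtract (−x⁴)·D = −2x⁶ + 6x⁵ + 7x⁴. Remainder: 4x⁵ − 30x⁴ + 40x³ + 67x² − 12x − 14.
Step 4: lead(4x⁵ − 30x⁴ + 40x³ + 67x² − 12x − 14) ÷ lead(D) = 4x⁵ ÷ 2x² = 2x³. Subtract (2x³)·D = 4x⁵ − 12x⁴ − 14x³. Remainder: −18x⁴ + 54x³ + 67x² − 12x − 14.
Step 5: lead(−18x⁴ + 54x³ + 67x² − 12x − 14) ÷ lead(D) = −18x⁴ ÷ 2x² = −9x². Subtract (−9x²)·D = −18x⁴ + 54x³ + 63x². Remainder: 4x² − 12x − 14.
Step 6: lead(4x² − 12x − 14) ÷ lead(D) = 4x² ÷ 2x² = 2. Subtract (2)·D = 4x² − 12x − 14. Remainder: 0.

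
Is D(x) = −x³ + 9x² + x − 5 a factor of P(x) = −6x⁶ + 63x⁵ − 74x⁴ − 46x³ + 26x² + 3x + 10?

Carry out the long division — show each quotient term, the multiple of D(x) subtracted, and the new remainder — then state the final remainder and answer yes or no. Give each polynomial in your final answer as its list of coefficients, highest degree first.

Step 1: lead(−6x⁶ + 63x⁵ − 74x⁴ − 46x³ + 26x² + 3x + 10) ÷ lead(D) = −6x⁶ ÷ −x³ = 6x³. Subtract (6x³)·D = −6x⁶ + 54x⁵ + 6x⁴ − 30x³. Remainder: 9x⁵ − 80x⁴ − 16x³ + 26x² + 3x + 10.
Step 2: lead(9x⁵ − 80x⁴ − 16x³ + 26x² + 3x + 10) ÷ lead(D) = 9x⁵ ÷ −x³ = −9x². Subtract (−9x²)·D = 9x⁵ − 81x⁴ − 9x³ + 45x². Remainder: x⁴ − 7x³ − 19x² + 3x + 10.
Step 3: lead(x⁴ − 7x³ − 19x² + 3x + 10) ÷ lead(D) = x⁴ ÷ −x³ = −x. Subtract (−x)·D = x⁴ − 9x³ − x² + 5x. Remainder: 2x³ − 18x² − 2x + 10.
Step 4: lead(2x³ − 18x² − 2x + 10) ÷ lead(D) = 2x³ ÷ −x³ = −2. Subtract (−2)·D = 2x³ − 18x² − 2x + 10. Remainder: 0.

R = [0], so D(x) is a factor of P(x). yes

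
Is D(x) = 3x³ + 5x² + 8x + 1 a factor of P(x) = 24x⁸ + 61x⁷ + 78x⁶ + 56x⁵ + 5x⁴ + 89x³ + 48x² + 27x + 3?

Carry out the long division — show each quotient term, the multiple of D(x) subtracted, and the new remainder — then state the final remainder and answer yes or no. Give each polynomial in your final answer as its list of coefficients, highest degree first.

R = [0], so D(x) is a factor of P(x). yes

Step 1: lead(24x⁸ + 61x⁷ + 78x⁶ + 56x⁵ + 5x⁴ + 89x³ + 48x² + 27x + 3) ÷ lead(D) = 24x⁸ ÷ 3x³ = 8x⁵. Subtract (8x⁵)·D = 24x⁸ + 40x⁷ + 64x⁶ + 8x⁵. Remainder: 21x⁷ + 14x⁶ + 48x⁵ + 5x⁴ + 89x³ + 48x² + 27x + 3.
Step 2: lead(21x⁷ + 14x⁶ + 48x⁵ + 5x⁴ + 89x³ + 48x² + 27x + 3) ÷ lead(D) = 21x⁷ ÷ 3x³ = 7x⁴. Subtract (7x⁴)·D = 21x⁷ + 35x⁶ + 56x⁵ + 7x⁴. Remainder: −21x⁶ − 8x⁵ − 2x⁴ + 89x³ + 48x² + 27x + 3.
Step 3: lead(−21x⁶ − 8x⁵ − 2x⁴ + 89x³ + 48x² + 27x + 3) ÷ lead(D) = −21x⁶ ÷ 3x³ = −7x³. Subtract (−7x³)·D = −21x⁶ − 35x⁵ − 56x⁴ − 7x³. Remainder: 27x⁵ + 54x⁴ + 96x³ + 48x² + 27x + 3.
Step 4: lead(27x⁵ + 54x⁴ + 96x³ + 48x² + 27x + 3) ÷ lead(D) = 27x⁵ ÷ 3x³ = 9x². Subtract (9x²)·D = 27x⁵ + 45x⁴ + 72x³ + 9x². Remainder: 9x⁴ + 24x³ + 39x² + 27x + 3.
Step 5: lead(9x⁴ + 24x³ + 39x² + 27x + 3) ÷ lead(D) = 9x⁴ ÷ 3x³ = 3x. Subtract (3x)·D = 9x⁴ + 15x³ + 24x² + 3x. Remainder: 9x³ + 15x² + 24x + 3.
Step 6: lead(9x³ + 15x² + 24x + 3) ÷ lead(D) = 9x³ ÷ 3x³ = 3. Subtract (3)·D = 9x³ + 15x² + 24x + 3. Remainder: 0.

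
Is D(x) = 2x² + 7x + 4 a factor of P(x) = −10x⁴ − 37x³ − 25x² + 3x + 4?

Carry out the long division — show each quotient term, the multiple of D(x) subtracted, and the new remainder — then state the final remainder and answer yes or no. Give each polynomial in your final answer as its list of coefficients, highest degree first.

R = [0], so D(x) is a factor of P(x). yes

Step 1: lead(−10x⁴ − 37x³ − 25x² + 3x + 4) ÷ lead(D) = −10x⁴ ÷ 2x² = −5x². Subtract (−5x²)·D = −10x⁴ − 35x³ − 20x². Remainder: −2x³ − 5x² + 3x + 4.
Step 2: lead(−2x³ − 5x² + 3x + 4) ÷ lead(D) = −2x³ ÷ 2x² = −x. Subtract (−x)·D = −2x³ − 7x² − 4x. Remainder: 2x² + 7x + 4.
Step 3: lead(2x² + 7x + 4) ÷ lead(D) = 2x² ÷ 2x² = 1. Subtract (1)·D = 2x² + 7x + 4. Remainder: 0.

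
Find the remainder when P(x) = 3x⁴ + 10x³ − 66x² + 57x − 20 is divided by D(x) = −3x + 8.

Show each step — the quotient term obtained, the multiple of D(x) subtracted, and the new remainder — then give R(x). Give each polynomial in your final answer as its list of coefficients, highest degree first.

R = [4]

Step 1: lead(3x⁴ + 10x³ − 66x² + 57x − 20) ÷ lead(D) = 3x⁴ ÷ −3x = −x³. Subtract (−x³)·D = 3x⁴ − 8x³. Remainder: 18x³ − 66x² + 57x − 20.
Step 2: lead(18x³ − 66x² + 57x − 20) ÷ lead(D) = 18x³ ÷ −3x = −6x². Subtract (−6x²)·D = 18x³ − 48x². Remainder: −18x² + 57x − 20.
Step 3: lead(−18x² + 57x − 20) ÷ lead(D) = −18x² ÷ −3x = 6x. Subtract (6x)·D = −18x² + 48x. Remainder: 9x − 20.
Step 4: lead(9x − 20) ÷ lead(D) = 9x ÷ −3x = −3. Subtract (−3)·D = 9x − 24. Remainder: 4.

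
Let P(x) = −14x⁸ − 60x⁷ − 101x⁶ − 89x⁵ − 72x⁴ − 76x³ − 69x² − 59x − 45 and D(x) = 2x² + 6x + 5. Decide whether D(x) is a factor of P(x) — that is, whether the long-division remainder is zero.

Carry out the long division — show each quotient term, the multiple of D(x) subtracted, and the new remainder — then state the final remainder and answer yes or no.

Step 1: lead(−14x⁸ − 60x⁷ − 101x⁶ − 89x⁵ − 72x⁴ − 76x³ − 69x² − 59x − 45) ÷ lead(D) = −14x⁸ ÷ 2x² = −7x⁶. Subtract (−7x⁶)·D = −14x⁸ − 42x⁷ − 35x⁶. Remainder: −18x⁷ − 66x⁶ − 89x⁵ − 72x⁴ − 76x³ − 69x² − 59x − 45.
Step 2: lead(−18x⁷ − 66x⁶ − 89x⁵ − 72x⁴ − 76x³ − 69x² − 59x − 45) ÷ lead(D) = −18x⁷ ÷ 2x² = −9x⁵. Subtract (−9x⁵)·D = −18x⁷ − 54x⁶ − 45x⁵. Remainder: −12x⁶ − 44x⁵ − 72x⁴ − 76x³ − 69x² − 59x − 45.
Step 3: lead(−12x⁶ − 44x⁵ − 72x⁴ − 76x³ − 69x² − 59x − 45) ÷ lead(D) = −12x⁶ ÷ 2x² = −6x⁴. Subtract (−6x⁴)·D = −12x⁶ − 36x⁵ − 30x⁴. Remainder: −8x⁵ − 42x⁴ − 76x³ − 69x² − 59x − 45.
Step 4: lead(−8x⁵ − 42x⁴ − 76x³ − 69x² − 59x − 45) ÷ lead(D) = −8x⁵ ÷ 2x² = −4x³. Subtract (−4x³)·D = −8x⁵ − 24x⁴ − 20x³. Remainder: −18x⁴ − 56x³ − 69x² − 59x − 45.
Step 5: lead(−18x⁴ − 56x³ − 69x² − 59x − 45) ÷ lead(D) = −18x⁴ ÷ 2x² = −9x². Subtract (−9x²)·D = −18x⁴ − 54x³ − 45x². Remainder: −2x³ − 24x² − 59x − 45.
Step 6: lead(−2x³ − 24x² − 59x − 45) ÷ lead(D) = −2x³ ÷ 2x² = −x. Subtract (−x)·D = −2x³ − 6x² − 5x. Remainder: −18x² − 54x − 45.
Step 7: lead(−18x² − 54x − 45) ÷ lead(D) = −18x² ÷ 2x² = −9. Subtract (−9)·D = −18x² − 54x − 45. Remainder: 0.

R(x) = 0, so D(x) is a factor of P(x). yes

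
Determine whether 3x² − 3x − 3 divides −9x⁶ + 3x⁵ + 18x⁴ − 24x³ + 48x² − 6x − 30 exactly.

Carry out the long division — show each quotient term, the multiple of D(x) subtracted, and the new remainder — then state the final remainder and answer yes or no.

Step 1: lead(−9x⁶ + 3x⁵ + 18x⁴ − 24x³ + 48x² − 6x − 30) ÷ lead(D) = −9x⁶ ÷ 3x² = −3x⁴. Subtract (−3x⁴)·D = −9x⁶ + 9x⁵ + 9x⁴. Remainder: −6x⁵ + 9x⁴ − 24x³ + 48x² − 6x − 30.
Step 2: lead(−6x⁵ + 9x⁴ − 24x³ + 48x² − 6x − 30) ÷ lead(D) = −6x⁵ ÷ 3x² = −2x³. Subtract (−2x³)·D = −6x⁵ + 6x⁴ + 6x³. Remainder: 3x⁴ − 30x³ + 48x² − 6x − 30.
Step 3: lead(3x⁴ − 30x³ + 48x² − 6x − 30) ÷ lead(D) = 3x⁴ ÷ 3x² = x². Subtract (x²)·D = 3x⁴ − 3x³ − 3x². Remainder: −27x³ + 51x² − 6x − 30.
Step 4: lead(−27x³ + 51x² − 6x − 30) ÷ lead(D) = −27x³ ÷ 3x² = −9x. Subtract (−9x)·D = −27x³ + 27x² + 27x. Remainder: 24x² − 33x − 30.
Step 5: lead(24x² − 33x − 30) ÷ lead(D) = 24x² ÷ 3x² = 8. Subtract (8)·D = 24x² − 24x − 24. Remainder: −9x − 6.

R(x) = −9x − 6, so D(x) is not a factor of P(x). no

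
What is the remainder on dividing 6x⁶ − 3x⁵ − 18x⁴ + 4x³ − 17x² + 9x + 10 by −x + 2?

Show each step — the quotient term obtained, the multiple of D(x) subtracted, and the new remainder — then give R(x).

R(x) = −8

Step 1: lead(6x⁶ − 3x⁵ − 18x⁴ + 4x³ − 17x² + 9x + 10) ÷ lead(D) = 6x⁶ ÷ −x = −6x⁵. Subtract (−6x⁵)·D = 6x⁶ − 12x⁵. Remainder: 9x⁵ − 18x⁴ + 4x³ − 17x² + 9x + 10.
Step 2: lead(9x⁵ − 18x⁴ + 4x³ − 17x² + 9x + 10) ÷ lead(D) = 9x⁵ ÷ −x = −9x⁴. Subtract (−9x⁴)·D = 9x⁵ − 18x⁴. Remainder: 4x³ − 17x² + 9x + 10.
Step 3: lead(4x³ − 17x² + 9x + 10) ÷ lead(D) = 4x³ ÷ −x = −4x². Subtract (−4x²)·D = 4x³ − 8x². Remainder: −9x² + 9x + 10.
Step 4: lead(−9x² + 9x + 10) ÷ lead(D) = −9x² ÷ −x = 9x. Subtract (9x)·D = −9x² + 18x. Remainder: −9x + 10.
Step 5: lead(−9x + 10) ÷ lead(D) = −9x ÷ −x = 9. Subtract (9)·D = −9x + 18. Remainder: −8.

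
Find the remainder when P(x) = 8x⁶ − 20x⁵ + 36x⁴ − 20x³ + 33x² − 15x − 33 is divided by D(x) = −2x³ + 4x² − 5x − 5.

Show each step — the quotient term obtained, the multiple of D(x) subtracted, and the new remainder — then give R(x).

R(x) = −5x² + 2

Step 1: lead(8x⁶ − 20x⁵ + 36x⁴ − 20x³ + 33x² − 15x − 33) ÷ lead(D) = 8x⁶ ÷ −2x³ = −4x³. Subtract (−4x³)·D = 8x⁶ − 16x⁵ + 20x⁴ + 20x³. Remainder: −4x⁵ + 16x⁴ − 40x³ + 33x² − 15x − 33.
Step 2: lead(−4x⁵ + 16x⁴ − 40x³ + 33x² − 15x − 33) ÷ lead(D) = −4x⁵ ÷ −2x³ = 2x². Subtract (2x²)·D = −4x⁵ + 8x⁴ − 10x³ − 10x². Remainder: 8x⁴ − 30x³ + 43x² − 15x − 33.
Step 3: lead(8x⁴ − 30x³ + 43x² − 15x − 33) ÷ lead(D) = 8x⁴ ÷ −2x³ = −4x. Subtract (−4x)·D = 8x⁴ − 16x³ + 20x² + 20x. Remainder: −14x³ + 23x² − 35x − 33.
Step 4: lead(−14x³ + 23x² − 35x − 33) ÷ lead(D) = −14x³ ÷ −2x³ = 7. Subtract (7)·D = −14x³ + 28x² − 35x − 35. Remainder: −5x² + 2.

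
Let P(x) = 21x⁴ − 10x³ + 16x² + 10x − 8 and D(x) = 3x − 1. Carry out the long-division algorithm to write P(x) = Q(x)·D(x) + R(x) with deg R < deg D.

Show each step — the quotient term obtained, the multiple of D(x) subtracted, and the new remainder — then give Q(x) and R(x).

Q(x) = 7x³ − x² + 5x + 5; R(x) = −3

Step 1: lead(21x⁴ − 10x³ + 16x² + 10x − 8) ÷ lead(D) = 21x⁴ ÷ 3x = 7x³. Subtract (7x³)·D = 21x⁴ − 7x³. Remainder: −3x³ + 16x² + 10x − 8.
Step 2: lead(−3x³ + 16x² + 10x − 8) ÷ lead(D) = −3x³ ÷ 3x = −x². Subtract (−x²)·D = −3x³ + x². Remainder: 15x² + 10x − 8.
Step 3: lead(15x² + 10x − 8) ÷ lead(D) = 15x² ÷ 3x = 5x. Subtract (5x)·D = 15x² − 5x. Remainder: 15x − 8.
Step 4: lead(15x − 8) ÷ lead(D) = 15x ÷ 3x = 5. Subtract (5)·D = 15x − 5. Remainder: −3.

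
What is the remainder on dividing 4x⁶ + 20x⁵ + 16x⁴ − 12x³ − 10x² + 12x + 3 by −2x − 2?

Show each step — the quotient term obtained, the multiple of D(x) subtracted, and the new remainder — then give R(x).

Step 1: lead(4x⁶ + 20x⁵ + 16x⁴ − 12x³ − 10x² + 12x + 3) ÷ lead(D) = 4x⁶ ÷ −2x = −2x⁵. Subtract (−2x⁵)·D = 4x⁶ + 4x⁵. Remainder: 16x⁵ + 16x⁴ − 12x³ − 10x² + 12x + 3.
Step 2: lead(16x⁵ + 16x⁴ − 12x³ − 10x² + 12x + 3) ÷ lead(D) = 16x⁵ ÷ −2x = −8x⁴. Subtract (−8x⁴)·D = 16x⁵ + 16x⁴. Remainder: −12x³ − 10x² + 12x + 3.
Step 3: lead(−12x³ − 10x² + 12x + 3) ÷ lead(D) = −12x³ ÷ −2x = 6x². Subtract (6x²)·D = −12x³ − 12x². Remainder: 2x² + 12x + 3.
Step 4: lead(2x² + 12x + 3) ÷ lead(D) = 2x² ÷ −2x = −x. Subtract (−x)·D = 2x² + 2x. Remainder: 10x + 3.
Step 5: lead(10x + 3) ÷ lead(D) = 10x ÷ −2x = −5. Subtract (−5)·D = 10x + 10. Remainder: −7.

R(x) = −7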